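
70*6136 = 429520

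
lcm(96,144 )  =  288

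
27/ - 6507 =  - 1 + 240/241 = - 0.00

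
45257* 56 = 2534392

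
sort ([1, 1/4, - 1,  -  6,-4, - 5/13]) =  [ - 6,  -  4, -1,  -  5/13,1/4 , 1]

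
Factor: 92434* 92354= 2^2*61^1*113^1*409^1*757^1 = 8536649636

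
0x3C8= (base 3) 1022212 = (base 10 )968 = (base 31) 107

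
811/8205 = 811/8205=0.10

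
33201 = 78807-45606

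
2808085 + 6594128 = 9402213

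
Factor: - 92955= -3^1 * 5^1 *6197^1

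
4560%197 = 29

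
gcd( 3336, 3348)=12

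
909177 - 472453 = 436724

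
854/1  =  854   =  854.00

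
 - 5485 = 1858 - 7343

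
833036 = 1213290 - 380254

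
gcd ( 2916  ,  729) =729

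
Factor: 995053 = 995053^1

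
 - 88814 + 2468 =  -86346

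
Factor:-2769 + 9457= 2^5 * 11^1*19^1  =  6688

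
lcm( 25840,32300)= 129200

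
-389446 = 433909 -823355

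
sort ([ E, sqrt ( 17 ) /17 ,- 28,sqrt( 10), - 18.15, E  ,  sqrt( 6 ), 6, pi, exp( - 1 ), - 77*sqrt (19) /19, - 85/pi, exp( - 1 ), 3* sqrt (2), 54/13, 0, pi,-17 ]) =[  -  28,- 85/pi,  -  18.15, - 77*sqrt(19 ) /19,  -  17, 0,sqrt (17 )/17,  exp(-1 ),exp(  -  1),  sqrt( 6 ) , E  ,  E , pi,pi,  sqrt(10),54/13, 3 * sqrt ( 2 )  ,  6]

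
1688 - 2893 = -1205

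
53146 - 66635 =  - 13489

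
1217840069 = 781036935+436803134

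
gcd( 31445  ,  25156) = 6289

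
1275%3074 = 1275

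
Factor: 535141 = 23^1*53^1*439^1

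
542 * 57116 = 30956872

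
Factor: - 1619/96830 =-2^( - 1)*5^( - 1)*23^(-1)*421^(- 1) * 1619^1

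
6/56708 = 3/28354 = 0.00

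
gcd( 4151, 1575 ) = 7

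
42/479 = 42/479= 0.09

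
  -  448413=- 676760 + 228347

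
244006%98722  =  46562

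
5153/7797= 5153/7797= 0.66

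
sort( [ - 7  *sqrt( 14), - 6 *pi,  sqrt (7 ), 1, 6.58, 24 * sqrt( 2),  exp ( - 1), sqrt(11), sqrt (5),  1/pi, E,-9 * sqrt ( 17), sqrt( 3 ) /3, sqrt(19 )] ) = [ - 9*sqrt(17 ),-7 * sqrt ( 14), - 6*pi, 1/pi , exp ( - 1 ), sqrt(3)/3, 1,  sqrt( 5),  sqrt(7),E, sqrt( 11 ),sqrt(19 ), 6.58, 24*sqrt( 2)]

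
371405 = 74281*5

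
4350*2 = 8700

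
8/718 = 4/359 = 0.01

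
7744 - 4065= 3679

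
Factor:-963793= - 963793^1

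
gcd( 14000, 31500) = 3500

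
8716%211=65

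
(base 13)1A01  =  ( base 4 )330300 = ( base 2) 111100110000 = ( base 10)3888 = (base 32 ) 3PG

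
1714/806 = 857/403  =  2.13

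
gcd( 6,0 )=6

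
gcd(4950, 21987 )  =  9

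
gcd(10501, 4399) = 1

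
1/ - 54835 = - 1/54835=- 0.00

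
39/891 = 13/297 = 0.04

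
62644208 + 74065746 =136709954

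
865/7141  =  865/7141 = 0.12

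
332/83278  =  166/41639 = 0.00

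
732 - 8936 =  - 8204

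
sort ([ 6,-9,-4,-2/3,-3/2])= [ - 9,  -  4, - 3/2, - 2/3, 6]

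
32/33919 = 32/33919  =  0.00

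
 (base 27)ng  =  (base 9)777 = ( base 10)637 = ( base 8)1175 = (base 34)IP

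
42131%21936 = 20195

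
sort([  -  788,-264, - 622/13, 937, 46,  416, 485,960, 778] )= [-788, - 264 , - 622/13,46,416,  485,778, 937, 960 ] 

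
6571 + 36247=42818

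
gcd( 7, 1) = 1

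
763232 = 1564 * 488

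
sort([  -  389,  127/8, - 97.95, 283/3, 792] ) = [-389, - 97.95,  127/8,283/3,792] 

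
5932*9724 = 57682768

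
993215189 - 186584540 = 806630649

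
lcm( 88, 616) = 616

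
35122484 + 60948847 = 96071331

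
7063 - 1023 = 6040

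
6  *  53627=321762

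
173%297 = 173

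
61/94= 61/94 = 0.65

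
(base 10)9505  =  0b10010100100001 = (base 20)13F5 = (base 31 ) 9rj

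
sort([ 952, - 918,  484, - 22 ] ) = [-918, - 22, 484,952 ] 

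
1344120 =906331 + 437789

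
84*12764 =1072176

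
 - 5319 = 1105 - 6424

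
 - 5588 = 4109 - 9697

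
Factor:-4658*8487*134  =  -2^2*3^2 * 17^1 * 23^1*41^1*67^1*137^1 = - 5297347764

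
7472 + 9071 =16543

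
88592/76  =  22148/19 = 1165.68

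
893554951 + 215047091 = 1108602042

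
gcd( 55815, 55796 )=1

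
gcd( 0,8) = 8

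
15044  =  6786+8258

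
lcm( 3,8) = 24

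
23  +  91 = 114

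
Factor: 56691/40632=18897/13544=2^(  -  3 )*3^1*1693^( - 1)*6299^1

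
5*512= 2560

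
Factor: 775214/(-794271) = - 2^1*3^(-1)* 11^1*167^1*211^1*264757^( -1)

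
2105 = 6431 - 4326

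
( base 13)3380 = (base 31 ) 7FA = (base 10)7202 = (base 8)16042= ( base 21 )G6K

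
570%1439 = 570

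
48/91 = 48/91 = 0.53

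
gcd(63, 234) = 9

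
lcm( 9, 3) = 9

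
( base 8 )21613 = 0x238b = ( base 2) 10001110001011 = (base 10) 9099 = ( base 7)35346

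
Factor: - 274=  -  2^1*137^1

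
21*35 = 735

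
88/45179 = 88/45179= 0.00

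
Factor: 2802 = 2^1*3^1*467^1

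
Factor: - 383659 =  - 383659^1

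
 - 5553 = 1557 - 7110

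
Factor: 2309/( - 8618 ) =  - 2^(-1 )*31^( - 1 ) * 139^( - 1)*2309^1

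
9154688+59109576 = 68264264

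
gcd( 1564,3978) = 34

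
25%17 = 8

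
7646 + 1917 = 9563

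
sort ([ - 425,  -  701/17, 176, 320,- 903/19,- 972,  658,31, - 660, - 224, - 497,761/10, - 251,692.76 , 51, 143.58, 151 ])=[-972,  -  660, - 497, - 425, - 251, - 224, - 903/19, - 701/17 , 31, 51,  761/10, 143.58, 151,176, 320, 658,692.76]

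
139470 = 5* 27894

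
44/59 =44/59=0.75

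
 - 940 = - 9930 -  - 8990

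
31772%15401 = 970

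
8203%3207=1789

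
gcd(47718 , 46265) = 1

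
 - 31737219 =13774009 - 45511228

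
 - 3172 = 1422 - 4594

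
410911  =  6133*67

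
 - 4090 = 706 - 4796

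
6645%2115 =300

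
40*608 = 24320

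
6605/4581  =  6605/4581 = 1.44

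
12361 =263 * 47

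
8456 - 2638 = 5818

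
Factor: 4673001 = 3^1*1557667^1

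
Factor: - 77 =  - 7^1*11^1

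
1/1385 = 1/1385 = 0.00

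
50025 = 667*75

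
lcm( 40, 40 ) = 40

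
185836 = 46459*4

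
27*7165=193455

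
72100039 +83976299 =156076338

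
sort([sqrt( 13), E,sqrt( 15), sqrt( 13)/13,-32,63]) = [-32 , sqrt(13)/13,  E,sqrt( 13), sqrt( 15),63]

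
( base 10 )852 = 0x354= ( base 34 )p2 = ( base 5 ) 11402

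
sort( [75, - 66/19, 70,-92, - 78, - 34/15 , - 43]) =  [ - 92,-78, -43, - 66/19,  -  34/15, 70,75 ]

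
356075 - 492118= - 136043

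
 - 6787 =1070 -7857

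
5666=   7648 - 1982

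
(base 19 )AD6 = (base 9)5262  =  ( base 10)3863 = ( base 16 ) f17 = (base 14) 159D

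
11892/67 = 11892/67=   177.49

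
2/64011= 2/64011  =  0.00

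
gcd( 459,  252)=9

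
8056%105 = 76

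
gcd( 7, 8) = 1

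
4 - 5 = -1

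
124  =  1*124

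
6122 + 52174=58296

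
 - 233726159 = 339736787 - 573462946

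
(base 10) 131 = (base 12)ab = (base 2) 10000011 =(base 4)2003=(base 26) 51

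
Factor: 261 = 3^2 * 29^1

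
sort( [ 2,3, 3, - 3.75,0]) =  [-3.75 , 0, 2,3,3]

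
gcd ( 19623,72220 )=1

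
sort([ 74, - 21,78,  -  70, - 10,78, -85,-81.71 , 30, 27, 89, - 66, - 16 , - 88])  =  [ - 88,-85,-81.71 , - 70, - 66 ,-21, - 16, - 10,27, 30 , 74,  78, 78,89 ]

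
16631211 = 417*39883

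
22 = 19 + 3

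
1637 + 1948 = 3585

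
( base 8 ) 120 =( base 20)40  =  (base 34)2c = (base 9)88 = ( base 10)80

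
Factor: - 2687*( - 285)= 765795= 3^1*5^1*19^1*2687^1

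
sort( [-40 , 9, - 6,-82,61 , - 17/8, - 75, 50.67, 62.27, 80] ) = [-82, - 75, - 40, - 6, - 17/8, 9,  50.67,61, 62.27, 80] 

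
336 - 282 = 54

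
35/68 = 35/68 = 0.51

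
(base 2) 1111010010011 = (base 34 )6Q7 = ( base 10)7827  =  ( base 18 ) 162F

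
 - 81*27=-2187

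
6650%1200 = 650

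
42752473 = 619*69067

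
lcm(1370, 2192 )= 10960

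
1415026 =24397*58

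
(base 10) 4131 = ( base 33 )3q6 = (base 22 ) 8bh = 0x1023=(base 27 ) 5I0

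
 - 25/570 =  - 5/114 = - 0.04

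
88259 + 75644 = 163903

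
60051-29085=30966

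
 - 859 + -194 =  - 1053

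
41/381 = 41/381=0.11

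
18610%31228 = 18610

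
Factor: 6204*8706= 54012024  =  2^3*3^2*11^1*47^1*1451^1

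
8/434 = 4/217 = 0.02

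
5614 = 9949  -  4335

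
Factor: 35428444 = 2^2 *8857111^1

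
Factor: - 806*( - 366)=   294996 = 2^2*3^1  *  13^1*31^1*61^1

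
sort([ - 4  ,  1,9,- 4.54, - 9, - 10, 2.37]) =[  -  10 , - 9 , - 4.54, - 4, 1, 2.37 , 9]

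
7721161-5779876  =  1941285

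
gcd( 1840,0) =1840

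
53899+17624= 71523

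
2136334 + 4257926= 6394260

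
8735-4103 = 4632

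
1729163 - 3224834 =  -1495671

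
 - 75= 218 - 293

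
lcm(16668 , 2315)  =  83340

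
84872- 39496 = 45376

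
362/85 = 362/85 =4.26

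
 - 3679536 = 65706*( - 56 ) 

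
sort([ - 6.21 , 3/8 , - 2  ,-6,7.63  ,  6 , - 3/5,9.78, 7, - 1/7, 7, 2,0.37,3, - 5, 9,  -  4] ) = [ - 6.21, - 6,  -  5, - 4, - 2 , - 3/5, - 1/7,0.37, 3/8, 2, 3 , 6,7,  7 , 7.63,9,  9.78]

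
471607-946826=-475219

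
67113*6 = 402678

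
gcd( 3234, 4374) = 6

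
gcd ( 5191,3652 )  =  1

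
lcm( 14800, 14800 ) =14800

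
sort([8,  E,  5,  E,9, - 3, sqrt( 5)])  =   [ - 3,sqrt(5 ), E,E, 5, 8, 9 ]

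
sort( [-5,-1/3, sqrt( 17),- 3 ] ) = [ - 5,-3, - 1/3, sqrt (17)]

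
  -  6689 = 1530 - 8219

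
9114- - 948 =10062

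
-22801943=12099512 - 34901455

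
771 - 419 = 352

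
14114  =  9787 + 4327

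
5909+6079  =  11988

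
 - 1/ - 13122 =1/13122 = 0.00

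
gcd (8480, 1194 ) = 2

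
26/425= 26/425 = 0.06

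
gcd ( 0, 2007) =2007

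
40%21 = 19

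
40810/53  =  770 = 770.00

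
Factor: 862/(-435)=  - 2^1*3^(-1 )*5^ (-1) *29^(-1)*431^1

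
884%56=44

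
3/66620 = 3/66620 = 0.00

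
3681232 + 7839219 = 11520451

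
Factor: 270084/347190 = 2^1  *  5^( - 1 )*163^( - 1)*317^1 =634/815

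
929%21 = 5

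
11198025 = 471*23775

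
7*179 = 1253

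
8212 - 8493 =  - 281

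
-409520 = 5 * ( - 81904 ) 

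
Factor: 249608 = 2^3*41^1*761^1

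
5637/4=1409 + 1/4  =  1409.25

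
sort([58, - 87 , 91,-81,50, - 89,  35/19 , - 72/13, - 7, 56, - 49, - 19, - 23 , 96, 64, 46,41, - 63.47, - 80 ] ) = [  -  89, - 87, - 81, - 80, - 63.47,  -  49, - 23, - 19 ,-7, - 72/13 , 35/19, 41, 46, 50, 56,58,64,91,96 ]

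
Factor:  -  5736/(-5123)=2^3 * 3^1 * 47^(-1 )*109^( - 1)*239^1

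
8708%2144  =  132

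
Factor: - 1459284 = -2^2*3^1 * 121607^1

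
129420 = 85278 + 44142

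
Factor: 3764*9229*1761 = 2^2*3^1*11^1*587^1*839^1*941^1 = 61173540516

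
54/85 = 54/85 = 0.64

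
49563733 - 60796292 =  - 11232559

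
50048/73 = 685 + 43/73 =685.59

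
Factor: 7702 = 2^1*3851^1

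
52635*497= 26159595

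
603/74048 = 603/74048 =0.01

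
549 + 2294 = 2843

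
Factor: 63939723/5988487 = 3^1*23^(  -  1 )*31^( -1 )*37^ ( - 1)*227^( - 1) * 21313241^1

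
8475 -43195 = -34720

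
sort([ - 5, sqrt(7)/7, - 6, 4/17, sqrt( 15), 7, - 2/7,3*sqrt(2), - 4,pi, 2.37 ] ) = [-6, - 5, - 4,-2/7,4/17,sqrt( 7) /7,2.37, pi, sqrt( 15),3*sqrt(2 ), 7 ] 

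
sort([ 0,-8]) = [-8, 0 ]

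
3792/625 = 3792/625 =6.07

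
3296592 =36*91572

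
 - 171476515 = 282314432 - 453790947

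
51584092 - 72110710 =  - 20526618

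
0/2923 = 0= 0.00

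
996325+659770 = 1656095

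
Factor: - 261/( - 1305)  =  1/5 =5^( - 1 )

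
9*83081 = 747729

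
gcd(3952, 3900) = 52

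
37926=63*602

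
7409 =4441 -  - 2968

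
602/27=602/27 = 22.30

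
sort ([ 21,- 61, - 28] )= [ - 61, - 28,  21 ]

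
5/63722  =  5/63722   =  0.00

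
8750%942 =272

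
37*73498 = 2719426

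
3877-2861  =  1016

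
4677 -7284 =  - 2607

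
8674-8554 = 120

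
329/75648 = 329/75648=0.00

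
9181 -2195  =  6986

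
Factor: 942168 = 2^3*3^1*37^1*1061^1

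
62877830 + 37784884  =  100662714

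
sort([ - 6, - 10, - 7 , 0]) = [ - 10, - 7, - 6, 0 ] 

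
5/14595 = 1/2919 = 0.00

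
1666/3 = 555 + 1/3 =555.33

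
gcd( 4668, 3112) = 1556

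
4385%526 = 177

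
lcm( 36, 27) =108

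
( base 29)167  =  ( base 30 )142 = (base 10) 1022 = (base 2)1111111110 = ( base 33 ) UW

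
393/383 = 1 +10/383 = 1.03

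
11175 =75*149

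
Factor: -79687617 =-3^1*23^1*1154893^1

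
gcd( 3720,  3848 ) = 8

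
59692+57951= 117643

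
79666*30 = 2389980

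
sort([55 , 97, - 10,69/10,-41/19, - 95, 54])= [ - 95, - 10, - 41/19, 69/10, 54, 55,97] 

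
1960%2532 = 1960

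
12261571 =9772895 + 2488676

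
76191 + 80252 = 156443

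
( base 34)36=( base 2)1101100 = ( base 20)58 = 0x6c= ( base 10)108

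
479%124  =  107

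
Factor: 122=2^1*61^1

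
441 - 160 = 281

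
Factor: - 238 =-2^1*7^1*17^1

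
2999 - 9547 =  - 6548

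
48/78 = 8/13 = 0.62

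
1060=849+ 211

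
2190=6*365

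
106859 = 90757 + 16102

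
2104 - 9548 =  - 7444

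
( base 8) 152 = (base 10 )106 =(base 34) 34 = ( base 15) 71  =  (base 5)411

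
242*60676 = 14683592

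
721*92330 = 66569930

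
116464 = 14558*8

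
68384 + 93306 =161690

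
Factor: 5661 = 3^2*17^1*37^1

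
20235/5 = 4047 = 4047.00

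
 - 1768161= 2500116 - 4268277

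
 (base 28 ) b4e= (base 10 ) 8750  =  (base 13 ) 3CA1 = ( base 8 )21056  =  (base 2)10001000101110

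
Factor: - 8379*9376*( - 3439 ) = 2^5*3^2*7^2*19^2*181^1*293^1 = 270173012256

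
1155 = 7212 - 6057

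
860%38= 24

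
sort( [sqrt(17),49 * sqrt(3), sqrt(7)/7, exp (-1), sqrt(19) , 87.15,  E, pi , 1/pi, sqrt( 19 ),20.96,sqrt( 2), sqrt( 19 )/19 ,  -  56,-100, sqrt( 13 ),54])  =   [-100, - 56,sqrt( 19 )/19 , 1/pi, exp( - 1), sqrt( 7)/7,sqrt(2),  E, pi, sqrt(13 ) , sqrt( 17), sqrt(19), sqrt(19),20.96, 54, 49* sqrt( 3), 87.15]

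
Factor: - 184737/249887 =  - 3^1*7^1*11^( - 1 )*19^1*463^1 *22717^( - 1)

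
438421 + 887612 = 1326033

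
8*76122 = 608976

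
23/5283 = 23/5283 = 0.00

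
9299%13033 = 9299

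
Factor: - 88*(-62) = 2^4 * 11^1*31^1 = 5456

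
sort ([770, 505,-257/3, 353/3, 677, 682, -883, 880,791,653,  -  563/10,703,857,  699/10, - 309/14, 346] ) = [ - 883, - 257/3, - 563/10, - 309/14,699/10, 353/3,  346,  505,653, 677, 682,703,770, 791  ,  857, 880 ] 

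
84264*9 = 758376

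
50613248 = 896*56488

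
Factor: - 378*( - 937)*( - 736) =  - 2^6 * 3^3*7^1*23^1 * 937^1 = - 260680896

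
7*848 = 5936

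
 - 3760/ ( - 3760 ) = 1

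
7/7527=7/7527 =0.00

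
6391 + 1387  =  7778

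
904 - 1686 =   -  782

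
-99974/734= - 137 + 292/367 = - 136.20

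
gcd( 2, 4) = 2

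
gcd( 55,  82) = 1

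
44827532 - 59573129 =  - 14745597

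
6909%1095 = 339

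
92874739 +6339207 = 99213946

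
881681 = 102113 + 779568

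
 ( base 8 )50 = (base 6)104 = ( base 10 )40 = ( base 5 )130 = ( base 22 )1i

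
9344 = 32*292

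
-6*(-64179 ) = 385074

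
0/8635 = 0 = 0.00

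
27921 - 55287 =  - 27366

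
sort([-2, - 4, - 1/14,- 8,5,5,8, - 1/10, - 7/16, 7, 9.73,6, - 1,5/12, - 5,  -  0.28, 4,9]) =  [ - 8,-5,-4, - 2, - 1,  -  7/16, - 0.28,-1/10, - 1/14,5/12,4,5,5 , 6 , 7,8, 9,9.73]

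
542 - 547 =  - 5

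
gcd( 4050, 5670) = 810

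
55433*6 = 332598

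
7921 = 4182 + 3739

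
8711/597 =14 + 353/597  =  14.59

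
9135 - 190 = 8945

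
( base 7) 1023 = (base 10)360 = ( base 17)143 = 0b101101000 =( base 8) 550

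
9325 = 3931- - 5394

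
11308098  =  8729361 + 2578737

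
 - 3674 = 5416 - 9090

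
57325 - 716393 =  - 659068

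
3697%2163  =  1534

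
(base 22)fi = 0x15C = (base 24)EC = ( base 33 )AI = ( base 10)348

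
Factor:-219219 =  - 3^1* 7^1 * 11^1*13^1 * 73^1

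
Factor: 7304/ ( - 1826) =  - 4 = - 2^2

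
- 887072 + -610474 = -1497546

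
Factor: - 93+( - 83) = -2^4*11^1  =  - 176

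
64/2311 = 64/2311 = 0.03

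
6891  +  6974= 13865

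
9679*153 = 1480887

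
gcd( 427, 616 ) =7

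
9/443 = 9/443 = 0.02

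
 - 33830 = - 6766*5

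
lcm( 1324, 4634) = 9268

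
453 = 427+26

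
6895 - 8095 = -1200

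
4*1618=6472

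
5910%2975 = 2935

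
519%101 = 14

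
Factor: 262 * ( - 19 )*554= - 2757812 = - 2^2*19^1*131^1*277^1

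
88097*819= 72151443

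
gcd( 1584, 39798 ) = 198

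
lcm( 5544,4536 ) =49896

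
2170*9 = 19530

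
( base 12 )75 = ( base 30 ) 2t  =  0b1011001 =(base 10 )89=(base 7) 155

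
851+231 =1082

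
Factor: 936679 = 936679^1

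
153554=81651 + 71903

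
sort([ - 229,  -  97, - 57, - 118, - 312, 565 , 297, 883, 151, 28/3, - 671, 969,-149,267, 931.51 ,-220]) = [- 671, - 312, - 229, - 220,  -  149,- 118,  -  97, - 57, 28/3, 151, 267, 297, 565,883 , 931.51,  969]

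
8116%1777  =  1008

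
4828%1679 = 1470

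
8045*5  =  40225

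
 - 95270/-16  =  47635/8 = 5954.38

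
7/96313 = 1/13759 = 0.00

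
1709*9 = 15381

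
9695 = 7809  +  1886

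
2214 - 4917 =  - 2703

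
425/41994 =425/41994 = 0.01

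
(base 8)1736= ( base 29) 154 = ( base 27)19i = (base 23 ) 1K1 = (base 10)990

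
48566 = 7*6938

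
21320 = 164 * 130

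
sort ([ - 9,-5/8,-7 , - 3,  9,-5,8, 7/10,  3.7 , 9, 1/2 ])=[ - 9, - 7, - 5,-3, - 5/8, 1/2,7/10,3.7, 8, 9, 9 ]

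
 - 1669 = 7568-9237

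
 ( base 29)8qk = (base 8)16516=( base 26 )B2E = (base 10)7502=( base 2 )1110101001110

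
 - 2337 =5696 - 8033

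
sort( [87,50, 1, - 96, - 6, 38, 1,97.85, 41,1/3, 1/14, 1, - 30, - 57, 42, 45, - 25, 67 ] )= [ - 96, - 57, - 30, - 25, - 6, 1/14,  1/3,1,1, 1,38,  41,42,45, 50,67,87, 97.85 ] 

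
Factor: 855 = 3^2*5^1*19^1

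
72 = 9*8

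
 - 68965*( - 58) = 3999970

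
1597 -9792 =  - 8195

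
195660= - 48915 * ( - 4 )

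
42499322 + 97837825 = 140337147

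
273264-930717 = -657453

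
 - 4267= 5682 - 9949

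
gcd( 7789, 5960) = 1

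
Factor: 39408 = 2^4*3^1 * 821^1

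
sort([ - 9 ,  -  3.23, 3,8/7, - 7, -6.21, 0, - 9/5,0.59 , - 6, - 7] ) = [-9, - 7,-7, - 6.21, - 6, - 3.23, - 9/5,0, 0.59,8/7,3] 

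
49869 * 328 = 16357032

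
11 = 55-44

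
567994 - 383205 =184789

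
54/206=27/103 = 0.26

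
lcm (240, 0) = 0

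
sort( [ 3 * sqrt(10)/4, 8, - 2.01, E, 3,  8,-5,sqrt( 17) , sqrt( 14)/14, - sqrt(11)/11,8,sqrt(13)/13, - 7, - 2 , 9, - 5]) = [-7,- 5,-5,-2.01,- 2, - sqrt( 11) /11 , sqrt(14) /14, sqrt( 13 ) /13,3*sqrt(10)/4 , E , 3,sqrt (17),8, 8, 8, 9 ] 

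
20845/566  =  20845/566 = 36.83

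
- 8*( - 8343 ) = 66744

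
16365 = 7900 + 8465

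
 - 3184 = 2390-5574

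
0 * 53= 0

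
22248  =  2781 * 8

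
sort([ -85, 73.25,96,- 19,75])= [-85,- 19,73.25,75,  96]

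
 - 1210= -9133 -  - 7923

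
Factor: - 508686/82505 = - 894/145 = - 2^1*3^1 * 5^(-1 )*29^( - 1) * 149^1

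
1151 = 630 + 521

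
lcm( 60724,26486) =2489684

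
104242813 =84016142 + 20226671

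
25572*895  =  22886940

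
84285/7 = 84285/7 =12040.71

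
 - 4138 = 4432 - 8570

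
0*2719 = 0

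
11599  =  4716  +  6883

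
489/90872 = 489/90872=0.01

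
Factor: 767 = 13^1*59^1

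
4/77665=4/77665 = 0.00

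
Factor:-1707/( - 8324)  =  2^( - 2)*3^1*569^1 * 2081^ (  -  1)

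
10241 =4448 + 5793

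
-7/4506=-7/4506 = -0.00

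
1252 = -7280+8532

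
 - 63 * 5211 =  - 328293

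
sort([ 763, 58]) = [ 58, 763]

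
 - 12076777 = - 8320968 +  - 3755809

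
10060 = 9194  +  866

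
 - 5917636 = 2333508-8251144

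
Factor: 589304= 2^3*19^1*3877^1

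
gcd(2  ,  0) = 2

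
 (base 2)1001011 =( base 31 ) 2d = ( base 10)75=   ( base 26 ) 2n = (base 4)1023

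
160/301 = 160/301 = 0.53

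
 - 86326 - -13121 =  - 73205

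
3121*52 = 162292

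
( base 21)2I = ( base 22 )2G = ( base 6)140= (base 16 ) 3c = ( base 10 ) 60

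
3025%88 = 33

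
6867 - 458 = 6409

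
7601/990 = 7+61/90= 7.68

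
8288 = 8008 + 280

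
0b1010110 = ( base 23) 3h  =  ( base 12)72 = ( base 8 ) 126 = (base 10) 86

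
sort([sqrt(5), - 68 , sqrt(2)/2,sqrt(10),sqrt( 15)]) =[ - 68,  sqrt(2 )/2,sqrt(5), sqrt(10)  ,  sqrt(15)] 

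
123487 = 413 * 299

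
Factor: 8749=13^1*673^1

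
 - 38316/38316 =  - 1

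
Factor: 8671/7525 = 5^( - 2 ) * 7^( - 1) * 13^1*23^1*29^1*43^ ( - 1)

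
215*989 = 212635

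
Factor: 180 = 2^2*3^2*5^1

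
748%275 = 198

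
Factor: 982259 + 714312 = 1696571=1696571^1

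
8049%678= 591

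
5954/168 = 35+37/84= 35.44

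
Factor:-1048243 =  - 7^1 * 149749^1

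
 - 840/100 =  - 9 + 3/5 = -  8.40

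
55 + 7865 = 7920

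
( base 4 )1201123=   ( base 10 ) 6235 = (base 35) 535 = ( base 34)5DD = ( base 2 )1100001011011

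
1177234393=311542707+865691686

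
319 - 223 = 96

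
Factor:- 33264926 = -2^1 * 16632463^1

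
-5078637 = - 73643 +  - 5004994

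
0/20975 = 0 = 0.00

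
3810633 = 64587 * 59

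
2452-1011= 1441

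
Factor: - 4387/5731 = - 11^( - 1 ) * 41^1*107^1 * 521^(  -  1)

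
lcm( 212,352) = 18656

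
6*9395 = 56370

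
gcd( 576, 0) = 576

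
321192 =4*80298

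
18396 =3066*6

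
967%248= 223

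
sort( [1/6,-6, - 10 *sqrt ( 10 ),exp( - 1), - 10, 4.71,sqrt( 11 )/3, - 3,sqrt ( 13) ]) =[ - 10*sqrt ( 10 ),-10 , - 6, - 3,1/6, exp ( - 1), sqrt( 11 ) /3,sqrt(13),4.71] 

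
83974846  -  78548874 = 5425972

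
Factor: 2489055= 3^1*5^1*17^1*43^1*227^1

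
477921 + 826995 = 1304916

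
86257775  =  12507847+73749928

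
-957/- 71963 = 957/71963 = 0.01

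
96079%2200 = 1479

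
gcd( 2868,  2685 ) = 3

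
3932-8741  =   - 4809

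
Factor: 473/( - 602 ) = -2^(  -  1) * 7^ (  -  1 )*11^1 = - 11/14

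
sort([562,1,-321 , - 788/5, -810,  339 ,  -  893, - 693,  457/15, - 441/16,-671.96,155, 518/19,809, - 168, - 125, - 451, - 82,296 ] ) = [ - 893, - 810, - 693, - 671.96, - 451, - 321, - 168, - 788/5, - 125, - 82, - 441/16, 1,518/19 , 457/15,155, 296 , 339, 562,809]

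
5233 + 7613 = 12846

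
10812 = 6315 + 4497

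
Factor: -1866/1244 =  - 2^(-1)*3^1 = -  3/2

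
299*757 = 226343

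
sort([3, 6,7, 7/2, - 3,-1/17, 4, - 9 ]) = [  -  9, - 3,-1/17,3, 7/2,4, 6 , 7 ]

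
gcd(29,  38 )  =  1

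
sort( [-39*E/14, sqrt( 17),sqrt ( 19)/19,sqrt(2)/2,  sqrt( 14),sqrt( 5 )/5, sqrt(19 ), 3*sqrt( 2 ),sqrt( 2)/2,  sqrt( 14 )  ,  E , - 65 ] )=[ - 65,-39*E/14,sqrt( 19) /19,sqrt( 5 ) /5 , sqrt(2)/2, sqrt( 2) /2, E,sqrt( 14),sqrt( 14 ), sqrt( 17),3*sqrt( 2)  ,  sqrt( 19)]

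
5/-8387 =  - 1+8382/8387  =  - 0.00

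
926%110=46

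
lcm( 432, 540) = 2160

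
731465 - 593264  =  138201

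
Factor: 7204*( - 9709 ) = -2^2 * 7^1* 19^1 * 73^1*  1801^1 = -69943636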